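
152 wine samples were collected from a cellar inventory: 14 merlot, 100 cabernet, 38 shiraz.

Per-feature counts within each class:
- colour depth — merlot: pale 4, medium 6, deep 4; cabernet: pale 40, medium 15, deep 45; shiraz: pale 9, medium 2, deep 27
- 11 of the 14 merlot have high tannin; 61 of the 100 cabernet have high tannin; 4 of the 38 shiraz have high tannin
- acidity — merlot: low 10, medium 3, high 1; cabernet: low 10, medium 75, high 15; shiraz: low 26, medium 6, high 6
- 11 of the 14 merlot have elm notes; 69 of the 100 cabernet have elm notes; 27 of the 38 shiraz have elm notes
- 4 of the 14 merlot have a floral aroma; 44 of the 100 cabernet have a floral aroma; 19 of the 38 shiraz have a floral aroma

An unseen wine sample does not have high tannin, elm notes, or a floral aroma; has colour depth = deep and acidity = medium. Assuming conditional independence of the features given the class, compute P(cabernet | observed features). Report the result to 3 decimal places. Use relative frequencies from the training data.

0.798

merlot: (14/152) × (4/14) × (3/14) × (3/14) × (3/14) × (10/14) ≈ 0.000184956
cabernet: (100/152) × (45/100) × (39/100) × (75/100) × (31/100) × (56/100) ≈ 0.015033
shiraz: (38/152) × (27/38) × (34/38) × (6/38) × (11/38) × (19/38) ≈ 0.00363214
P(cabernet | x) = 0.015033 / 0.018850096 ≈ 0.798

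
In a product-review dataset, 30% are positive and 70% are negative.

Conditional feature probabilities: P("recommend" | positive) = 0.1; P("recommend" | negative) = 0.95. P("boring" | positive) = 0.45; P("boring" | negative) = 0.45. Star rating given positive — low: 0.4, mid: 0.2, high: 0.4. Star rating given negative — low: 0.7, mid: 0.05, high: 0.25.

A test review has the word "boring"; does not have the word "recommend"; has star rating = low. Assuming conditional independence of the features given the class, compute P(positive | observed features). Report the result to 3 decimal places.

positive: 0.3 × (1−0.1) × 0.45 × 0.4 = 0.0486
negative: 0.7 × (1−0.95) × 0.45 × 0.7 = 0.011025
P(positive | x) = 0.0486 / 0.059625 ≈ 0.815

0.815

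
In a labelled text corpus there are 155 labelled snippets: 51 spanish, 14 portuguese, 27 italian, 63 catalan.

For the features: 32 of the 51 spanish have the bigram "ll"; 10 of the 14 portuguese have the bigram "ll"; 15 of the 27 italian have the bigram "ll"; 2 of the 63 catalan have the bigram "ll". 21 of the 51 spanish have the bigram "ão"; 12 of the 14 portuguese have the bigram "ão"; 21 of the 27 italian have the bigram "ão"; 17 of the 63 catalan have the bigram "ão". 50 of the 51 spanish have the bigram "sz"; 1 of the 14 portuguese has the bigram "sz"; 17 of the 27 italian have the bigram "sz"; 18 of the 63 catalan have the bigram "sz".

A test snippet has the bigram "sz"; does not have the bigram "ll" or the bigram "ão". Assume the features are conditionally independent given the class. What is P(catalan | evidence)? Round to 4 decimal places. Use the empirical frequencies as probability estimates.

spanish: (51/155) × (19/51) × (30/51) × (50/51) ≈ 0.0706924
portuguese: (14/155) × (4/14) × (2/14) × (1/14) ≈ 0.000263331
italian: (27/155) × (12/27) × (6/27) × (17/27) ≈ 0.0108323
catalan: (63/155) × (61/63) × (46/63) × (18/63) ≈ 0.0821008
P(catalan | x) = 0.0821008 / 0.163888831 ≈ 0.5010

0.5010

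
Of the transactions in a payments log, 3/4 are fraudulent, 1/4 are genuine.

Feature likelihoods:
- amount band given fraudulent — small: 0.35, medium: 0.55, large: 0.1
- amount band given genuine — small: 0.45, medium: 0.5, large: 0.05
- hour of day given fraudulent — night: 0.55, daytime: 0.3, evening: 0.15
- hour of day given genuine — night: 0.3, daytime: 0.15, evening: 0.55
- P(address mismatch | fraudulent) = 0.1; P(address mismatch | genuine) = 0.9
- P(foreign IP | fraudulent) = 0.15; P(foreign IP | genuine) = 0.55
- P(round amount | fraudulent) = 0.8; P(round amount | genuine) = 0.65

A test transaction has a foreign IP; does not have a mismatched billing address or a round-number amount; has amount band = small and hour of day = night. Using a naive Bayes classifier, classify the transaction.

fraudulent: 0.75 × 0.35 × 0.55 × (1−0.1) × 0.15 × (1−0.8) = 0.003898125
genuine: 0.25 × 0.45 × 0.3 × (1−0.9) × 0.55 × (1−0.65) = 0.0006496875
Highest score → fraudulent.

fraudulent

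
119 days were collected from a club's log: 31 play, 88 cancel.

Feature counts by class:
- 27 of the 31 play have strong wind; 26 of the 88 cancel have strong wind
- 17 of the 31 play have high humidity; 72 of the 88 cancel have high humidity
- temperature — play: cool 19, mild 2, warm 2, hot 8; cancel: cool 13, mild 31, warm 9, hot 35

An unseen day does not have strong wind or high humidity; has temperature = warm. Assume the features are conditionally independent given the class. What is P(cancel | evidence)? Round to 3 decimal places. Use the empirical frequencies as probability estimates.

0.908

play: (31/119) × (4/31) × (14/31) × (2/31) ≈ 0.000979372
cancel: (88/119) × (62/88) × (16/88) × (9/88) ≈ 0.00968817
P(cancel | x) = 0.00968817 / 0.010667542 ≈ 0.908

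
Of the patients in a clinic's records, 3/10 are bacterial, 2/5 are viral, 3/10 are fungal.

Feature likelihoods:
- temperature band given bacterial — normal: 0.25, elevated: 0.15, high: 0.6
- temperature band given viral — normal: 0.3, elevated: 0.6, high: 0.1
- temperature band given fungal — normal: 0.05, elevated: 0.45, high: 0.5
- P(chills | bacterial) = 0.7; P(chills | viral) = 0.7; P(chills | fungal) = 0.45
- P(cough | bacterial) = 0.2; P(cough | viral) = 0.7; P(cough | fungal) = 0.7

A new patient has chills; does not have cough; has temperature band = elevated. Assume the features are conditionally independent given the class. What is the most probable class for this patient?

viral

bacterial: 0.3 × 0.15 × 0.7 × (1−0.2) = 0.0252
viral: 0.4 × 0.6 × 0.7 × (1−0.7) = 0.0504
fungal: 0.3 × 0.45 × 0.45 × (1−0.7) = 0.018225
Highest score → viral.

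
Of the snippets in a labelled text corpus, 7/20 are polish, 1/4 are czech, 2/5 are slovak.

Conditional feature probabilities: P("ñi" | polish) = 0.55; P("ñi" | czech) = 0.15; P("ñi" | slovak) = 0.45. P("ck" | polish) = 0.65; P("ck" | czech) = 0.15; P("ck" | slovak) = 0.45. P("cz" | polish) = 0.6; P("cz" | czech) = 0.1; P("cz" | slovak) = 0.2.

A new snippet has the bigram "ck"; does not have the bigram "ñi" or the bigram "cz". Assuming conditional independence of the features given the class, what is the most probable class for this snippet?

polish: 0.35 × (1−0.55) × 0.65 × (1−0.6) = 0.04095
czech: 0.25 × (1−0.15) × 0.15 × (1−0.1) = 0.0286875
slovak: 0.4 × (1−0.45) × 0.45 × (1−0.2) = 0.0792
Highest score → slovak.

slovak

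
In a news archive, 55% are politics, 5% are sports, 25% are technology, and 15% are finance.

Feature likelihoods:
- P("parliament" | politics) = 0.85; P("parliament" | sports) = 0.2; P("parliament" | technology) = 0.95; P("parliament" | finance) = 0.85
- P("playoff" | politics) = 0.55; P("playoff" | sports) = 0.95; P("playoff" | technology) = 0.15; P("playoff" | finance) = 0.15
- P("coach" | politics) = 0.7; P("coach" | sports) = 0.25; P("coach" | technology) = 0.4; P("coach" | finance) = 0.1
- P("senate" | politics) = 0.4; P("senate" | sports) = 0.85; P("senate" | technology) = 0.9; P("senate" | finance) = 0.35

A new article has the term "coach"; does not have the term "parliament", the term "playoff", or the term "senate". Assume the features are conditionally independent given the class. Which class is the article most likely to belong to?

politics

politics: 0.55 × (1−0.85) × (1−0.55) × 0.7 × (1−0.4) = 0.0155925
sports: 0.05 × (1−0.2) × (1−0.95) × 0.25 × (1−0.85) = 0.000075
technology: 0.25 × (1−0.95) × (1−0.15) × 0.4 × (1−0.9) = 0.000425
finance: 0.15 × (1−0.85) × (1−0.15) × 0.1 × (1−0.35) = 0.001243125
Highest score → politics.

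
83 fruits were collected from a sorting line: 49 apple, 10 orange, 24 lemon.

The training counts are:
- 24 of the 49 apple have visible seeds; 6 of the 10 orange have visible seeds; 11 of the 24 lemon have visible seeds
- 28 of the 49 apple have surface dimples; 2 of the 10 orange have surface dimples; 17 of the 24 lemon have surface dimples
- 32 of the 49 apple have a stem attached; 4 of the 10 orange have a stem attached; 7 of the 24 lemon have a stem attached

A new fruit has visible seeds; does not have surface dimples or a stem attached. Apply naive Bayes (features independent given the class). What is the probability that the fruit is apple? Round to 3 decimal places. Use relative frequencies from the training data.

0.409

apple: (49/83) × (24/49) × (21/49) × (17/49) ≈ 0.0429941
orange: (10/83) × (6/10) × (8/10) × (6/10) ≈ 0.0346988
lemon: (24/83) × (11/24) × (7/24) × (17/24) ≈ 0.0273804
P(apple | x) = 0.0429941 / 0.1050733 ≈ 0.409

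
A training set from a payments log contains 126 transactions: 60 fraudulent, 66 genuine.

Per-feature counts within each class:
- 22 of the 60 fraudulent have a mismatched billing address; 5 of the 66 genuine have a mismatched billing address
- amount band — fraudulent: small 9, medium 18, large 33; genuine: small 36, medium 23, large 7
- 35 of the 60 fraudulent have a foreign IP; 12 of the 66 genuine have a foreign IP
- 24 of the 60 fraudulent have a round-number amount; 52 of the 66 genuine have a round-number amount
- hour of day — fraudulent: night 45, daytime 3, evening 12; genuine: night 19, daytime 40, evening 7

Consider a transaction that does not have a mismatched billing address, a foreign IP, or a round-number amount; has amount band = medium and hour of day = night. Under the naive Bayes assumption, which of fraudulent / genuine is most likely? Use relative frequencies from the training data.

fraudulent: (60/126) × (38/60) × (18/60) × (25/60) × (36/60) × (45/60) ≈ 0.0169643
genuine: (66/126) × (61/66) × (23/66) × (54/66) × (14/66) × (19/66) ≈ 0.00842921
Highest score → fraudulent.

fraudulent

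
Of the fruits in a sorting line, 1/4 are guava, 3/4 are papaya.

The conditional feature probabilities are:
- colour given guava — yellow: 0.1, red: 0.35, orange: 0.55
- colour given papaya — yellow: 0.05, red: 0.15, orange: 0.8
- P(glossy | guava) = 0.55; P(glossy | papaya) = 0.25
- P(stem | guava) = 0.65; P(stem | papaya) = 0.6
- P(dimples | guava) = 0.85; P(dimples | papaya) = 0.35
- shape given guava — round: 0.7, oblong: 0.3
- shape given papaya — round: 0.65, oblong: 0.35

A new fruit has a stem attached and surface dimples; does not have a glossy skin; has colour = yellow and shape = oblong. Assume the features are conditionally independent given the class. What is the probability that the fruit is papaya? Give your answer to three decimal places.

0.526

guava: 0.25 × 0.1 × (1−0.55) × 0.65 × 0.85 × 0.3 = 0.0018646875
papaya: 0.75 × 0.05 × (1−0.25) × 0.6 × 0.35 × 0.35 = 0.0020671875
P(papaya | x) = 0.0020671875 / 0.003931875 ≈ 0.526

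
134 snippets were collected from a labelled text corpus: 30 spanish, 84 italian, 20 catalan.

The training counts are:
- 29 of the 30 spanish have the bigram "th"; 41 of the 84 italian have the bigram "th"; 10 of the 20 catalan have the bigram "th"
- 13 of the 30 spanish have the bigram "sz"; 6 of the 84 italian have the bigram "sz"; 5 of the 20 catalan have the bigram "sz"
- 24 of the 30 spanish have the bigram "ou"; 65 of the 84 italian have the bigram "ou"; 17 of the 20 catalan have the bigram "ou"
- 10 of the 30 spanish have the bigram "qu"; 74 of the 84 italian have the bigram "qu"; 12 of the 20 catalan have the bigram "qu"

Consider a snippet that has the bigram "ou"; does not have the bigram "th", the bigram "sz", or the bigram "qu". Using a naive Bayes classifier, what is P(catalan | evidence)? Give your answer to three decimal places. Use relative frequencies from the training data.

0.390

spanish: (30/134) × (1/30) × (17/30) × (24/30) × (20/30) ≈ 0.00225539
italian: (84/134) × (43/84) × (78/84) × (65/84) × (10/84) ≈ 0.0274495
catalan: (20/134) × (10/20) × (15/20) × (17/20) × (8/20) ≈ 0.0190299
P(catalan | x) = 0.0190299 / 0.04873479 ≈ 0.390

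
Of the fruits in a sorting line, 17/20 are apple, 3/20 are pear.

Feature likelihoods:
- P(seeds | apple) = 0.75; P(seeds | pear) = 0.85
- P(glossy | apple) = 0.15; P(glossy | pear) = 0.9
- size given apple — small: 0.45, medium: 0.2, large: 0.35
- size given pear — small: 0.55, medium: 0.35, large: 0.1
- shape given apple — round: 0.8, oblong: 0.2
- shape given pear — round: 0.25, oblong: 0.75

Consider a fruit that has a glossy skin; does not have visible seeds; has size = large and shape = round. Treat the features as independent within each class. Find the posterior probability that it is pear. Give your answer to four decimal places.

0.0537

apple: 0.85 × (1−0.75) × 0.15 × 0.35 × 0.8 = 0.008925
pear: 0.15 × (1−0.85) × 0.9 × 0.1 × 0.25 = 0.00050625
P(pear | x) = 0.00050625 / 0.00943125 ≈ 0.0537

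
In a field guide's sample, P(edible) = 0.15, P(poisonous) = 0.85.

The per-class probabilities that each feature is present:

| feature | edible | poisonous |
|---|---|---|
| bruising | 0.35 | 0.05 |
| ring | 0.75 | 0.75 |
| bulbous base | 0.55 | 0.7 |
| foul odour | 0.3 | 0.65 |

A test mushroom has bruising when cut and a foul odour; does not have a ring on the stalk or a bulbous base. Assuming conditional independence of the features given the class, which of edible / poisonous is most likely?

poisonous

edible: 0.15 × 0.35 × (1−0.75) × (1−0.55) × 0.3 = 0.001771875
poisonous: 0.85 × 0.05 × (1−0.75) × (1−0.7) × 0.65 = 0.002071875
Highest score → poisonous.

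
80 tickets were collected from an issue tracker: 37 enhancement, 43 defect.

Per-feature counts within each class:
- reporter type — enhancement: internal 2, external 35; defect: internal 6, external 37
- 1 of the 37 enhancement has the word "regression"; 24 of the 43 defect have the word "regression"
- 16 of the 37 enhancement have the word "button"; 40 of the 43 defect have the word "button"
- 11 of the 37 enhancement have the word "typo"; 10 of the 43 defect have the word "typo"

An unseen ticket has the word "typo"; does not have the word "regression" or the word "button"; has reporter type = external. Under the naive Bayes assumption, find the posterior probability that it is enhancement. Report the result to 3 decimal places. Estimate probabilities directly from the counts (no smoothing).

enhancement: (37/80) × (35/37) × (36/37) × (21/37) × (11/37) ≈ 0.0718269
defect: (43/80) × (37/43) × (19/43) × (3/43) × (10/43) ≈ 0.00331575
P(enhancement | x) = 0.0718269 / 0.07514265 ≈ 0.956

0.956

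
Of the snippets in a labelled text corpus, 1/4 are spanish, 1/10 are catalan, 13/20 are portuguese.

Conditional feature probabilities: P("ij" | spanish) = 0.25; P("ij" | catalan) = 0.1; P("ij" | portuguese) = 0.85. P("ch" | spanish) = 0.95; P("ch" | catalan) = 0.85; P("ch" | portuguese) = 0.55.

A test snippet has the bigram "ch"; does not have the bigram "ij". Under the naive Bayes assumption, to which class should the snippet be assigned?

spanish

spanish: 0.25 × (1−0.25) × 0.95 = 0.178125
catalan: 0.1 × (1−0.1) × 0.85 = 0.0765
portuguese: 0.65 × (1−0.85) × 0.55 = 0.053625
Highest score → spanish.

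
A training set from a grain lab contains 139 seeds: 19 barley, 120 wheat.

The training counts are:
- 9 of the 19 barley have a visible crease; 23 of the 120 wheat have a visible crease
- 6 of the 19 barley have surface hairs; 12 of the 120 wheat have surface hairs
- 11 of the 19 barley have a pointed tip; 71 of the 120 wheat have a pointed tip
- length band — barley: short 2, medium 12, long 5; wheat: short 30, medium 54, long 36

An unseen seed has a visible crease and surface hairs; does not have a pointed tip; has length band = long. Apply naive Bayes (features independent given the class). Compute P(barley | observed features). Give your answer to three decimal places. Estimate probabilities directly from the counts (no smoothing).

0.528

barley: (19/139) × (9/19) × (6/19) × (8/19) × (5/19) ≈ 0.00226557
wheat: (120/139) × (23/120) × (12/120) × (49/120) × (36/120) ≈ 0.00202698
P(barley | x) = 0.00226557 / 0.00429255 ≈ 0.528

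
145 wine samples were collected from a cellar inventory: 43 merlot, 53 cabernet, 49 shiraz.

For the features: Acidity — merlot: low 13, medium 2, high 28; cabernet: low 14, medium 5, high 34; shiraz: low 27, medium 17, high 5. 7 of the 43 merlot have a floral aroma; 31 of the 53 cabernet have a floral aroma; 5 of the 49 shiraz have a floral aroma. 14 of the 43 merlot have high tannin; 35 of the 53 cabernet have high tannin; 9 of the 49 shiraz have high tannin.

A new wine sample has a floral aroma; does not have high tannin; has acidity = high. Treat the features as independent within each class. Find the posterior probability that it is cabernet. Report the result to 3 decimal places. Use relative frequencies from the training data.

merlot: (43/145) × (28/43) × (7/43) × (29/43) ≈ 0.0212006
cabernet: (53/145) × (34/53) × (31/53) × (18/53) ≈ 0.0465793
shiraz: (49/145) × (5/49) × (5/49) × (40/49) ≈ 0.00287237
P(cabernet | x) = 0.0465793 / 0.07065227 ≈ 0.659

0.659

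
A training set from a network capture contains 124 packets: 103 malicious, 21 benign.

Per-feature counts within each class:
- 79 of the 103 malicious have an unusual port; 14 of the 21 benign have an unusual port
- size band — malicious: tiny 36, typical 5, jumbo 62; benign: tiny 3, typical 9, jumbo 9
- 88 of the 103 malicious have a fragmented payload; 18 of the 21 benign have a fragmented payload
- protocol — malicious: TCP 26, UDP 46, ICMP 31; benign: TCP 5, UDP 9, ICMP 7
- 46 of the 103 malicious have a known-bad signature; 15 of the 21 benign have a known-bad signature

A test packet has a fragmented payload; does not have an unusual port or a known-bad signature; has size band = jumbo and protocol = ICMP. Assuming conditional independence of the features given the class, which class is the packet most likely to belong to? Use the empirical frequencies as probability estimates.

malicious

malicious: (103/124) × (24/103) × (62/103) × (88/103) × (31/103) × (57/103) ≈ 0.0165787
benign: (21/124) × (7/21) × (9/21) × (18/21) × (7/21) × (6/21) ≈ 0.00197498
Highest score → malicious.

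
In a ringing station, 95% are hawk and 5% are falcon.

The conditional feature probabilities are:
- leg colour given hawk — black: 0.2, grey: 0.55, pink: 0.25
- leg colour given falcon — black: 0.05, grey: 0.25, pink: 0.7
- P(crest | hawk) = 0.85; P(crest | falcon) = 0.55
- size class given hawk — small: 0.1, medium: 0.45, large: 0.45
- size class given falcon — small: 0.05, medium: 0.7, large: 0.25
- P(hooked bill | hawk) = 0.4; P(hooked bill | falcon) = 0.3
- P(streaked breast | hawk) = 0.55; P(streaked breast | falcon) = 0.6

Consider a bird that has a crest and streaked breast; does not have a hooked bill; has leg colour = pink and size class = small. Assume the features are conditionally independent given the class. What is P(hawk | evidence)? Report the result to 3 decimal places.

hawk: 0.95 × 0.25 × 0.85 × 0.1 × (1−0.4) × 0.55 = 0.006661875
falcon: 0.05 × 0.7 × 0.55 × 0.05 × (1−0.3) × 0.6 = 0.00040425
P(hawk | x) = 0.006661875 / 0.007066125 ≈ 0.943

0.943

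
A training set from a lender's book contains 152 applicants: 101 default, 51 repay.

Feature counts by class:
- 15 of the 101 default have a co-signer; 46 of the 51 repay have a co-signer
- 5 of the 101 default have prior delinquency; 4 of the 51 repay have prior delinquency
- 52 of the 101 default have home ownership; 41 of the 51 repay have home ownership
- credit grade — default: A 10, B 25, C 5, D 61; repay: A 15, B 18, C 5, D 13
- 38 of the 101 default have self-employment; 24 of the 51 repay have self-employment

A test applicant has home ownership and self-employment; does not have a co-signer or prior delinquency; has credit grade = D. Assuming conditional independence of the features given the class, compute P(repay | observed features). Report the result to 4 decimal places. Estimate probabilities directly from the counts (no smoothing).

0.0444

default: (101/152) × (86/101) × (96/101) × (52/101) × (61/101) × (38/101) ≈ 0.0629155
repay: (51/152) × (5/51) × (47/51) × (41/51) × (13/51) × (24/51) ≈ 0.00292336
P(repay | x) = 0.00292336 / 0.06583886 ≈ 0.0444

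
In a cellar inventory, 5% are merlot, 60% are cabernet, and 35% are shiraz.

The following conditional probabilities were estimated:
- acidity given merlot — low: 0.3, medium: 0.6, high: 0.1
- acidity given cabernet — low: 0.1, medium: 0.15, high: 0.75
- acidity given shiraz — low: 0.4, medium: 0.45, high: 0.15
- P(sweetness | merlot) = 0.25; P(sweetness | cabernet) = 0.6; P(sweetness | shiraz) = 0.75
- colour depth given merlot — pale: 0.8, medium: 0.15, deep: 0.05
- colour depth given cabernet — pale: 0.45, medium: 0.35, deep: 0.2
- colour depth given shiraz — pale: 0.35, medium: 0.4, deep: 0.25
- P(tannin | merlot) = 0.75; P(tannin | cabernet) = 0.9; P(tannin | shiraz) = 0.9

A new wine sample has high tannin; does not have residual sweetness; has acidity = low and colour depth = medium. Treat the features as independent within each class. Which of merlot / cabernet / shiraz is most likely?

merlot: 0.05 × 0.3 × (1−0.25) × 0.15 × 0.75 = 0.001265625
cabernet: 0.6 × 0.1 × (1−0.6) × 0.35 × 0.9 = 0.00756
shiraz: 0.35 × 0.4 × (1−0.75) × 0.4 × 0.9 = 0.0126
Highest score → shiraz.

shiraz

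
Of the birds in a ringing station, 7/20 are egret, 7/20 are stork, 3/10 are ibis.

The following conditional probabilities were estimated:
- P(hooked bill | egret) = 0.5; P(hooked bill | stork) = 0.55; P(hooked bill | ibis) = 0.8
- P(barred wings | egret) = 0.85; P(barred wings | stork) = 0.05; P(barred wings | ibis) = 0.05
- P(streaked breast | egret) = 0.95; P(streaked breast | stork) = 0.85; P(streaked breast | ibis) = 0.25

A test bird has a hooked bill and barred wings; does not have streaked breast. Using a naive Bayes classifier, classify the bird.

ibis

egret: 0.35 × 0.5 × 0.85 × (1−0.95) = 0.0074375
stork: 0.35 × 0.55 × 0.05 × (1−0.85) = 0.00144375
ibis: 0.3 × 0.8 × 0.05 × (1−0.25) = 0.009
Highest score → ibis.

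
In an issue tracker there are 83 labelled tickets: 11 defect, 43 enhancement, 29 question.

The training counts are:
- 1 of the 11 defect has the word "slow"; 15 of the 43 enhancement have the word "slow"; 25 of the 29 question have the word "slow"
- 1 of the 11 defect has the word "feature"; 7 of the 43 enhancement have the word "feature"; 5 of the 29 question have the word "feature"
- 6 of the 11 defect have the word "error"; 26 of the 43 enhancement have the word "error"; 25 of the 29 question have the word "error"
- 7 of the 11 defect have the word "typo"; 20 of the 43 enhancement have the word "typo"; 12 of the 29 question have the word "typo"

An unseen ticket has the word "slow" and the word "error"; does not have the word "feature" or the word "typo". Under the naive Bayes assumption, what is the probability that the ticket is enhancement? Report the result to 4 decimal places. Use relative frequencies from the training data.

defect: (11/83) × (1/11) × (10/11) × (6/11) × (4/11) ≈ 0.00217248
enhancement: (43/83) × (15/43) × (36/43) × (26/43) × (23/43) ≈ 0.0489341
question: (29/83) × (25/29) × (24/29) × (25/29) × (17/29) ≈ 0.12597
P(enhancement | x) = 0.0489341 / 0.17707658 ≈ 0.2763

0.2763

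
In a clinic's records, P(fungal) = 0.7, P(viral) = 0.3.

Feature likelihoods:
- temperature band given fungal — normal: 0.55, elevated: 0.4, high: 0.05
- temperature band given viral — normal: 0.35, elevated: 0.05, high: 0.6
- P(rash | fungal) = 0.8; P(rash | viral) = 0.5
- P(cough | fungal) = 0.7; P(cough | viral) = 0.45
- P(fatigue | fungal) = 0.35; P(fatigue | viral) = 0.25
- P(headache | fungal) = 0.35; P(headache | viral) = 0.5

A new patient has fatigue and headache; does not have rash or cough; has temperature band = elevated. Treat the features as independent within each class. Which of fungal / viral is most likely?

fungal: 0.7 × 0.4 × (1−0.8) × (1−0.7) × 0.35 × 0.35 = 0.002058
viral: 0.3 × 0.05 × (1−0.5) × (1−0.45) × 0.25 × 0.5 = 0.000515625
Highest score → fungal.

fungal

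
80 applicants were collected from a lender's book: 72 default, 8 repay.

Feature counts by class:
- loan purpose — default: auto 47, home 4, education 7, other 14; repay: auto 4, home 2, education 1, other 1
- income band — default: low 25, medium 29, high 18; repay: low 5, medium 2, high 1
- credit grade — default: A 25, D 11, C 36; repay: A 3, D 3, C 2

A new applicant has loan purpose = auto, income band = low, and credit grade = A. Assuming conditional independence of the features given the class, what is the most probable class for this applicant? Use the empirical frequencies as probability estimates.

default

default: (72/80) × (47/72) × (25/72) × (25/72) ≈ 0.0708309
repay: (8/80) × (4/8) × (5/8) × (3/8) = 0.01171875
Highest score → default.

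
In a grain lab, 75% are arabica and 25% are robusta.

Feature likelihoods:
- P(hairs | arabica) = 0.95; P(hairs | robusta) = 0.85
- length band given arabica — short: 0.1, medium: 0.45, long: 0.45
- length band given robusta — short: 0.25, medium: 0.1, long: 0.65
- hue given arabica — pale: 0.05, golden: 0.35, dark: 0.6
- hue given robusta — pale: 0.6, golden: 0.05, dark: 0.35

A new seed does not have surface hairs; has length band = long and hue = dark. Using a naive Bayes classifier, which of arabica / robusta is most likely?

arabica: 0.75 × (1−0.95) × 0.45 × 0.6 = 0.010125
robusta: 0.25 × (1−0.85) × 0.65 × 0.35 = 0.00853125
Highest score → arabica.

arabica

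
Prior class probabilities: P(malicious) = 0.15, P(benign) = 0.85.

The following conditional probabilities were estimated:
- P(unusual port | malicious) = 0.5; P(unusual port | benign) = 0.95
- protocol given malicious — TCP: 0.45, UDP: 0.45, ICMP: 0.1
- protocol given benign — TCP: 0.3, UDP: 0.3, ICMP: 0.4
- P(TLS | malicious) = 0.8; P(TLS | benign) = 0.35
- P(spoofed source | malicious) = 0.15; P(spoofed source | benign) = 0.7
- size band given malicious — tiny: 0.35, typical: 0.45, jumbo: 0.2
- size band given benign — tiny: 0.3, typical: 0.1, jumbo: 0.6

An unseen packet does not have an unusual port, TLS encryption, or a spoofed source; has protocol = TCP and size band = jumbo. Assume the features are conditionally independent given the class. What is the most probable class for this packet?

benign

malicious: 0.15 × (1−0.5) × 0.45 × (1−0.8) × (1−0.15) × 0.2 = 0.0011475
benign: 0.85 × (1−0.95) × 0.3 × (1−0.35) × (1−0.7) × 0.6 = 0.00149175
Highest score → benign.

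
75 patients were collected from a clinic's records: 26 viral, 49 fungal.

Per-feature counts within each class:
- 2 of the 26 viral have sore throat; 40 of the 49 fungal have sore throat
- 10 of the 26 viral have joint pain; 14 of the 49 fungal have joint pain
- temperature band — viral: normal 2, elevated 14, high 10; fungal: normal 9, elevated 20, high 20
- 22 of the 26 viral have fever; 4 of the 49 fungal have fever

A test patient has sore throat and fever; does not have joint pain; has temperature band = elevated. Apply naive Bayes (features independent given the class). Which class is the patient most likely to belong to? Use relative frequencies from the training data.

fungal

viral: (26/75) × (2/26) × (16/26) × (14/26) × (22/26) ≈ 0.00747686
fungal: (49/75) × (40/49) × (35/49) × (20/49) × (4/49) ≈ 0.0126931
Highest score → fungal.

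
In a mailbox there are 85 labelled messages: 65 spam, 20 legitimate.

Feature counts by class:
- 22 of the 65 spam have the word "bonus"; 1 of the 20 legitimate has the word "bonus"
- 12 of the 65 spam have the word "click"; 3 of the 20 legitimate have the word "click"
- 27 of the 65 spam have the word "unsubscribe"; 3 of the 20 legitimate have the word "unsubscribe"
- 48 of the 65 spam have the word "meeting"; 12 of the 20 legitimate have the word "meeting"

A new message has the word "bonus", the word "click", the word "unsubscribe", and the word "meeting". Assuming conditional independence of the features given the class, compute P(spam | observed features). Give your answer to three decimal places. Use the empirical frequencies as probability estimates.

0.989

spam: (65/85) × (22/65) × (12/65) × (27/65) × (48/65) ≈ 0.0146572
legitimate: (20/85) × (1/20) × (3/20) × (3/20) × (12/20) ≈ 0.000158824
P(spam | x) = 0.0146572 / 0.014816024 ≈ 0.989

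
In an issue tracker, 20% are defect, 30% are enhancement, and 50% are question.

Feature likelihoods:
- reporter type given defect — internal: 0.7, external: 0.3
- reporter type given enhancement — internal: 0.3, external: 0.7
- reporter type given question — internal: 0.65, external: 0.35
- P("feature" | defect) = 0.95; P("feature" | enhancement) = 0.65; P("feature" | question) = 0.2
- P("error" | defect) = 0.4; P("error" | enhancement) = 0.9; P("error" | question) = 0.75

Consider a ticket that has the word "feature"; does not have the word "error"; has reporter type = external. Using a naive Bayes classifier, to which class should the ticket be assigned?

defect

defect: 0.2 × 0.3 × 0.95 × (1−0.4) = 0.0342
enhancement: 0.3 × 0.7 × 0.65 × (1−0.9) = 0.01365
question: 0.5 × 0.35 × 0.2 × (1−0.75) = 0.00875
Highest score → defect.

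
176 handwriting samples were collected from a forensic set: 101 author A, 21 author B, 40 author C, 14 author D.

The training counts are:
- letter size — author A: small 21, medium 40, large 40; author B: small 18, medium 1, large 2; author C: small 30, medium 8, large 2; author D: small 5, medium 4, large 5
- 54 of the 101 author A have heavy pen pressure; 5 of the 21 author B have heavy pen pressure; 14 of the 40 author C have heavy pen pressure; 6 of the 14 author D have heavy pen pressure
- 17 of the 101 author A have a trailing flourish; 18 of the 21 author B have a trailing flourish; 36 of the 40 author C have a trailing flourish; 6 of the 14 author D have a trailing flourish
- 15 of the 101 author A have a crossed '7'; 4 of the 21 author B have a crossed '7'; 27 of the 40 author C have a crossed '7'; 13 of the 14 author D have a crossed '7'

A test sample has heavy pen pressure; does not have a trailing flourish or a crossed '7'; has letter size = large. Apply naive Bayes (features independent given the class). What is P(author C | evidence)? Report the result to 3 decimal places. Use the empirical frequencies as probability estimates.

0.001

author A: (101/176) × (40/101) × (54/101) × (84/101) × (86/101) ≈ 0.0860508
author B: (21/176) × (2/21) × (5/21) × (3/21) × (17/21) ≈ 0.000312896
author C: (40/176) × (2/40) × (14/40) × (4/40) × (13/40) ≈ 0.000129261
author D: (14/176) × (5/14) × (6/14) × (8/14) × (1/14) ≈ 0.000496952
P(author C | x) = 0.000129261 / 0.086989909 ≈ 0.001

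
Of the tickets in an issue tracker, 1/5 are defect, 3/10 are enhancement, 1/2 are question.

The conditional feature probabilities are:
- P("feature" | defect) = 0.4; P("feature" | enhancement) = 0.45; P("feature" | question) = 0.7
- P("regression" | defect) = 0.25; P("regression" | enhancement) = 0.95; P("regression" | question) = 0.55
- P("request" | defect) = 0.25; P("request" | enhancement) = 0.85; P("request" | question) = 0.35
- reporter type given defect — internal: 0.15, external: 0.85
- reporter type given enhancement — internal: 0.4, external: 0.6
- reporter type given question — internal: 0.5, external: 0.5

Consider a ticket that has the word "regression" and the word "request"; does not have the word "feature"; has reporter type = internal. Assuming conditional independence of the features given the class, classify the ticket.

enhancement

defect: 0.2 × (1−0.4) × 0.25 × 0.25 × 0.15 = 0.001125
enhancement: 0.3 × (1−0.45) × 0.95 × 0.85 × 0.4 = 0.053295
question: 0.5 × (1−0.7) × 0.55 × 0.35 × 0.5 = 0.0144375
Highest score → enhancement.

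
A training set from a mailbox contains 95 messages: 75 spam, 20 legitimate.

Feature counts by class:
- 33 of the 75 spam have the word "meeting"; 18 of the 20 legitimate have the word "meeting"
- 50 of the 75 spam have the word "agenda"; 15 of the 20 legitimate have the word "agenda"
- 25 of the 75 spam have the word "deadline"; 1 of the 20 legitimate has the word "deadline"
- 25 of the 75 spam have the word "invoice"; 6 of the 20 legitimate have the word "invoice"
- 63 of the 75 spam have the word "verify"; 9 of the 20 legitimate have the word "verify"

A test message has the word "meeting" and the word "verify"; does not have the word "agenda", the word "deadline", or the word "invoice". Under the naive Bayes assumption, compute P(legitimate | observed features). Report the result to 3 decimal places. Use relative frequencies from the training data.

spam: (75/95) × (33/75) × (25/75) × (50/75) × (50/75) × (63/75) ≈ 0.0432281
legitimate: (20/95) × (18/20) × (5/20) × (19/20) × (14/20) × (9/20) = 0.014175
P(legitimate | x) = 0.014175 / 0.0574031 ≈ 0.247

0.247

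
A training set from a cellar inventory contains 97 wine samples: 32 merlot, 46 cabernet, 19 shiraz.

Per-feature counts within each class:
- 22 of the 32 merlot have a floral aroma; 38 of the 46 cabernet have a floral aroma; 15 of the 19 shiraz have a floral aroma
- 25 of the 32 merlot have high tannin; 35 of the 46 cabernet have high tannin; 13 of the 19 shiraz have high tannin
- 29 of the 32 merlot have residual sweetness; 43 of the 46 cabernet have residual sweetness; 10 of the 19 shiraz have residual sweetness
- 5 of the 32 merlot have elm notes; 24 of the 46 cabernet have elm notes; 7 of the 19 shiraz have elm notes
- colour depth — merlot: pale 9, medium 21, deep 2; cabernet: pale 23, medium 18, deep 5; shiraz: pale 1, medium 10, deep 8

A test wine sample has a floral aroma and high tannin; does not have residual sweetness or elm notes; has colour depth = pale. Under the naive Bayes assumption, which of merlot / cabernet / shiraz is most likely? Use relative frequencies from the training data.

merlot: (32/97) × (22/32) × (25/32) × (3/32) × (27/32) × (9/32) ≈ 0.00394202
cabernet: (46/97) × (38/46) × (35/46) × (3/46) × (22/46) × (23/46) ≈ 0.00464858
shiraz: (19/97) × (15/19) × (13/19) × (9/19) × (12/19) × (1/19) ≈ 0.00166599
Highest score → cabernet.

cabernet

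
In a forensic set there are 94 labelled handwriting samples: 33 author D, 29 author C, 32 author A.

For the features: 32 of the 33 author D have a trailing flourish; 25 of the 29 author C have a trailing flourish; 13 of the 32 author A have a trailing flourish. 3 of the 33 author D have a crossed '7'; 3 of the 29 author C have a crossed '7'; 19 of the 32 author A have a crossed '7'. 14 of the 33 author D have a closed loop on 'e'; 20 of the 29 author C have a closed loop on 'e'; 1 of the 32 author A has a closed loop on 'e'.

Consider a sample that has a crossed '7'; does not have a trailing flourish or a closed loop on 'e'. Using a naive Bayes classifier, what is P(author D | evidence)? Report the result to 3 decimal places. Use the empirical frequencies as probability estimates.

0.005

author D: (33/94) × (1/33) × (3/33) × (19/33) ≈ 0.000556826
author C: (29/94) × (4/29) × (3/29) × (9/29) ≈ 0.00136615
author A: (32/94) × (19/32) × (19/32) × (31/32) ≈ 0.116263
P(author D | x) = 0.000556826 / 0.118185976 ≈ 0.005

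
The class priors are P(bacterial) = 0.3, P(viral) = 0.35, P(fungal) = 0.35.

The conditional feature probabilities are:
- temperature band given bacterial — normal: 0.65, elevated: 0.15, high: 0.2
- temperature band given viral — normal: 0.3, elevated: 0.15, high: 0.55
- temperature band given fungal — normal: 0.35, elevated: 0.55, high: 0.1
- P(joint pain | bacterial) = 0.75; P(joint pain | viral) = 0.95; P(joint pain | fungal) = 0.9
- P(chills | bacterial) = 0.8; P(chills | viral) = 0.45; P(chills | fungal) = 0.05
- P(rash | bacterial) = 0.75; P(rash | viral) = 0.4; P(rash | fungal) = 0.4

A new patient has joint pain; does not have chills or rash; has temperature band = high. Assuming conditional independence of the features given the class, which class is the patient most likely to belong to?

viral

bacterial: 0.3 × 0.2 × 0.75 × (1−0.8) × (1−0.75) = 0.00225
viral: 0.35 × 0.55 × 0.95 × (1−0.45) × (1−0.4) = 0.06034875
fungal: 0.35 × 0.1 × 0.9 × (1−0.05) × (1−0.4) = 0.017955
Highest score → viral.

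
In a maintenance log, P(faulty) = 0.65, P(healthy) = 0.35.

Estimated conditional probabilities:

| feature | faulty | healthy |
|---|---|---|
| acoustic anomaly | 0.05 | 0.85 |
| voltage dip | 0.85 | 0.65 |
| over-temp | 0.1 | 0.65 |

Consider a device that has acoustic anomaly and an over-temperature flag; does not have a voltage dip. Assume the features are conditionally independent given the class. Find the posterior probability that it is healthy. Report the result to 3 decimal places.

0.993

faulty: 0.65 × 0.05 × (1−0.85) × 0.1 = 0.0004875
healthy: 0.35 × 0.85 × (1−0.65) × 0.65 = 0.06768125
P(healthy | x) = 0.06768125 / 0.06816875 ≈ 0.993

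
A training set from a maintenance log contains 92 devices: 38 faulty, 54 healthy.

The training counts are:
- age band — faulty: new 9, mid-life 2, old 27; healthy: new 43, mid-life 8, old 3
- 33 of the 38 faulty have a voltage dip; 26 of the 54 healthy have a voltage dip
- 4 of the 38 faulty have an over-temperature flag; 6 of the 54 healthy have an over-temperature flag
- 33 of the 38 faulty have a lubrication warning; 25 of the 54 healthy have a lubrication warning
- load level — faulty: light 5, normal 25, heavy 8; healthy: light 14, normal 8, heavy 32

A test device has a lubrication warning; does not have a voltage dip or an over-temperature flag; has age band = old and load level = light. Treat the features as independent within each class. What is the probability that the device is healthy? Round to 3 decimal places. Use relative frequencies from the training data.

0.314

faulty: (38/92) × (27/38) × (5/38) × (34/38) × (33/38) × (5/38) ≈ 0.00394798
healthy: (54/92) × (3/54) × (28/54) × (48/54) × (25/54) × (14/54) ≈ 0.00180396
P(healthy | x) = 0.00180396 / 0.00575194 ≈ 0.314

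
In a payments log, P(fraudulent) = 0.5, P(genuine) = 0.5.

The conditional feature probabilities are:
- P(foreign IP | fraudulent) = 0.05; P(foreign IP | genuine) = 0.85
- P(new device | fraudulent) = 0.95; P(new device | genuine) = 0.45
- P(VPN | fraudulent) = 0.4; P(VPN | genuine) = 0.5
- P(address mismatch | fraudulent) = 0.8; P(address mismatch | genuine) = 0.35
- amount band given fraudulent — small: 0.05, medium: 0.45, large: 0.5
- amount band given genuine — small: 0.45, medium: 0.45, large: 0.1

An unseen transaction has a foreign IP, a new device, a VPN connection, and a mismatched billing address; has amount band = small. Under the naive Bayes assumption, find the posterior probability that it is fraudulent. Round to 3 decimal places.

fraudulent: 0.5 × 0.05 × 0.95 × 0.4 × 0.8 × 0.05 = 0.00038
genuine: 0.5 × 0.85 × 0.45 × 0.5 × 0.35 × 0.45 = 0.0150609375
P(fraudulent | x) = 0.00038 / 0.0154409375 ≈ 0.025

0.025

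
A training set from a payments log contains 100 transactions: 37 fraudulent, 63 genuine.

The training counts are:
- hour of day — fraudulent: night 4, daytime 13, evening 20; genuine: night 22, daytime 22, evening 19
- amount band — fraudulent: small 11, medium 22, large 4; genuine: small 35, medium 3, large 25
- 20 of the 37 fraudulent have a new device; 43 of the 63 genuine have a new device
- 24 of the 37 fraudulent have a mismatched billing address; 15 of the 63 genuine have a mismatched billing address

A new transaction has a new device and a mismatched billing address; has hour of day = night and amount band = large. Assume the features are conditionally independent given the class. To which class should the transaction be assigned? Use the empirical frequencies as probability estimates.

genuine

fraudulent: (37/100) × (4/37) × (4/37) × (20/37) × (24/37) ≈ 0.0015162
genuine: (63/100) × (22/63) × (25/63) × (43/63) × (15/63) ≈ 0.0141873
Highest score → genuine.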